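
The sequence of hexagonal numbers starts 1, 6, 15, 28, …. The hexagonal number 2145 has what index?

33

Set n(2n−1) = 2145, giving 2n² − n − 2145 = 0.
The discriminant is 1 + 8·2145 = 17161, and √17161 = 131.
So n = (1 + 131) / 4 = 132/4 = 33.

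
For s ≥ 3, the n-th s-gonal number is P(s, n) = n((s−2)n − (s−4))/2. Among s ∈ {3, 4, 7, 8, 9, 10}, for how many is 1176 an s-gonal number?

s = 3: P(3, 48) = 1176. ✓
s = 4: P(4, 34) = 1156 and P(4, 35) = 1225; 1176 is not s-gonal.
s = 7: P(7, 21) = 1071 and P(7, 22) = 1177; 1176 is not s-gonal.
s = 8: P(8, 20) = 1160 and P(8, 21) = 1281; 1176 is not s-gonal.
s = 9: P(9, 18) = 1089 and P(9, 19) = 1216; 1176 is not s-gonal.
s = 10: P(10, 17) = 1105 and P(10, 18) = 1242; 1176 is not s-gonal.
Hits: s ∈ {3} → 1.

1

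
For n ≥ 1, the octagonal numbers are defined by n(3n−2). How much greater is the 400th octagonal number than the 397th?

7167

400·(3·400 − 2) = 479200 and 397·(3·397 − 2) = 472033.
Difference: 479200 − 472033 = 7167.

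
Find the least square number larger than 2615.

Solve n² > 2615 for integer n.
The largest n with value ≤ 2615 is 51 (since 2601 ≤ 2615 < 2704), so the first above is n = 52, value 2704.

2704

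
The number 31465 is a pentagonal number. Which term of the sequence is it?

145

Set n(3n−1)/2 = 31465, giving 3n² − n − 62930 = 0.
The discriminant is 1 + 24·31465 = 755161, and √755161 = 869.
So n = (1 + 869) / 6 = 870/6 = 145.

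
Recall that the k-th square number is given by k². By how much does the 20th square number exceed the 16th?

144

20² = 400 and 16² = 256.
Difference: 400 − 256 = 144.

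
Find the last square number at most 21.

16

Solve n² ≤ 21 for integer n.
n = 4 gives 16 ≤ 21, while n = 5 gives 25 > 21; so the answer is 16.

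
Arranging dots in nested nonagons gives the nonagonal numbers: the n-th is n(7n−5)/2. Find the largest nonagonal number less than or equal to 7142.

Solve n(7n−5)/2 ≤ 7142 for integer n.
n = 45 gives 6975 ≤ 7142, while n = 46 gives 7291 > 7142; so the answer is 6975.

6975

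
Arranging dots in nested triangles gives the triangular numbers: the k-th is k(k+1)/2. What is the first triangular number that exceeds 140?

153

Solve n(n+1)/2 > 140 for integer n.
The largest n with value ≤ 140 is 16 (since 136 ≤ 140 < 153), so the first above is n = 17, value 153.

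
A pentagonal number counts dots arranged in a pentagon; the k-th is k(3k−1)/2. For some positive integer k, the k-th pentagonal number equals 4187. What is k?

Set n(3n−1)/2 = 4187, giving 3n² − n − 8374 = 0.
The discriminant is 1 + 24·4187 = 100489, and √100489 = 317.
So n = (1 + 317) / 6 = 318/6 = 53.

53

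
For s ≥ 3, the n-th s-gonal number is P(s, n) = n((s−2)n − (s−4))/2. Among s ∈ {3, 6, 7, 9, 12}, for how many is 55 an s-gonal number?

2

s = 3: P(3, 10) = 55. ✓
s = 6: P(6, 5) = 45 and P(6, 6) = 66; 55 is not s-gonal.
s = 7: P(7, 5) = 55. ✓
s = 9: P(9, 4) = 46 and P(9, 5) = 75; 55 is not s-gonal.
s = 12: P(12, 3) = 33 and P(12, 4) = 64; 55 is not s-gonal.
Hits: s ∈ {3, 7} → 2.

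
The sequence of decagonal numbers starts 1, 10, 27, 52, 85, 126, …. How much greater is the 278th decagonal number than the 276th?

4426

278·(4·278 − 3) = 308302 and 276·(4·276 − 3) = 303876.
Difference: 308302 − 303876 = 4426.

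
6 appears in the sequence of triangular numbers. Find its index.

3

Set n(n+1)/2 = 6, giving n² + n − 12 = 0.
So n = (-1 + 7) / 2 = 6/2 = 3.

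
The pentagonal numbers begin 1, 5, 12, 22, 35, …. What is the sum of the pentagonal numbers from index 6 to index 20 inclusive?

4125

Σ i(3i−1)/2 = (3Σi² − Σi) / 2 over i = 6..20.
Σi = 210 − 15 = 195 and Σi² = 2870 − 55 = 2815.
(3·2815 − 1·195) / 2 = 8250/2 = 4125.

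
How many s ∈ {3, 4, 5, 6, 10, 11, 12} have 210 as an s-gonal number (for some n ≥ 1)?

s = 3: P(3, 20) = 210. ✓
s = 4: P(4, 14) = 196 and P(4, 15) = 225; 210 is not s-gonal.
s = 5: P(5, 12) = 210. ✓
s = 6: P(6, 10) = 190 and P(6, 11) = 231; 210 is not s-gonal.
s = 10: P(10, 7) = 175 and P(10, 8) = 232; 210 is not s-gonal.
s = 11: P(11, 7) = 196 and P(11, 8) = 260; 210 is not s-gonal.
s = 12: P(12, 6) = 156 and P(12, 7) = 217; 210 is not s-gonal.
Hits: s ∈ {3, 5} → 2.

2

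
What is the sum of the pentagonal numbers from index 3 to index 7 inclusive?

Σ i(3i−1)/2 = (3Σi² − Σi) / 2 over i = 3..7.
Σi = 28 − 3 = 25 and Σi² = 140 − 5 = 135.
(3·135 − 1·25) / 2 = 380/2 = 190.

190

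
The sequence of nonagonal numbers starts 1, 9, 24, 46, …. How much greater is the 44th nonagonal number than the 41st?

885

44·(7·44 − 5)/2 = 6666 and 41·(7·41 − 5)/2 = 5781.
Difference: 6666 − 5781 = 885.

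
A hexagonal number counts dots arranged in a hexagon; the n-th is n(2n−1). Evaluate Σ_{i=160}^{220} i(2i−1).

4430430

Σ i(2i−1) = 2Σi² − Σi over i = 160..220.
Σi = 24310 − 12720 = 11590 and Σi² = 3573570 − 1352560 = 2221010.
2·2221010 − 1·11590 = 4430430.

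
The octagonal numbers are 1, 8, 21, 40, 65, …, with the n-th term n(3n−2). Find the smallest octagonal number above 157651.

158240

Solve n(3n−2) > 157651 for integer n.
The largest n with value ≤ 157651 is 229 (since 156865 ≤ 157651 < 158240), so the first above is n = 230, value 158240.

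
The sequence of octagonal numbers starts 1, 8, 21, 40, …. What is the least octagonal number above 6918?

Solve n(3n−2) > 6918 for integer n.
The largest n with value ≤ 6918 is 48 (since 6816 ≤ 6918 < 7105), so the first above is n = 49, value 7105.

7105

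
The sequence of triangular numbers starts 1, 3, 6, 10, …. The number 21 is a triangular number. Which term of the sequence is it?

Set n(n+1)/2 = 21, giving n² + n − 42 = 0.
So n = (-1 + 13) / 2 = 12/2 = 6.
Check: 6·7/2 = 21. ✓

6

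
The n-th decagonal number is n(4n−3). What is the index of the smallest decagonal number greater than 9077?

Solve n(4n−3) > 9077 for integer n.
The largest n with value ≤ 9077 is 48 (since 9072 ≤ 9077 < 9457), so the first above is n = 49, value 9457.

49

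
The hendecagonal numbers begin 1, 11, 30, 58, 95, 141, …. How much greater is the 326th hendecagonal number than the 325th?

2926

Consecutive hendecagonal numbers differ by 9n − 8: here 9·326 − 8 = 2926.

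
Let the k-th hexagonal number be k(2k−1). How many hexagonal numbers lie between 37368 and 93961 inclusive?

81

The n-th hexagonal number is n(2n−1).
Smallest index with value ≥ 37368: n = 137 (giving 37401).
Largest index with value ≤ 93961: n = 217 (giving 93961).
Indices 137 through 217: 81 terms.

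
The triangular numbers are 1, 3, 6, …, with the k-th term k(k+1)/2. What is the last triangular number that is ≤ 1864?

Solve n(n+1)/2 ≤ 1864 for integer n.
n = 60 gives 1830 ≤ 1864, while n = 61 gives 1891 > 1864; so the answer is 1830.

1830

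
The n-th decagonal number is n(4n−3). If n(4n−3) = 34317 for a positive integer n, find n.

Set n(4n−3) = 34317, giving 4n² − 3n − 34317 = 0.
So n = (3 + 741) / 8 = 744/8 = 93.

93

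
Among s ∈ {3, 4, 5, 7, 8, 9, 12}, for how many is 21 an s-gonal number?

s = 3: P(3, 6) = 21. ✓
s = 4: P(4, 4) = 16 and P(4, 5) = 25; 21 is not s-gonal.
s = 5: P(5, 3) = 12 and P(5, 4) = 22; 21 is not s-gonal.
s = 7: P(7, 3) = 18 and P(7, 4) = 34; 21 is not s-gonal.
s = 8: P(8, 3) = 21. ✓
s = 9: P(9, 2) = 9 and P(9, 3) = 24; 21 is not s-gonal.
s = 12: P(12, 2) = 12 and P(12, 3) = 33; 21 is not s-gonal.
Hits: s ∈ {3, 8} → 2.

2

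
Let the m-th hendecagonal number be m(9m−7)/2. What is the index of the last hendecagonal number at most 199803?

Solve n(9n−7)/2 ≤ 199803 for integer n.
n = 211 gives 199606 ≤ 199803, while n = 212 gives 201506 > 199803; so the answer is index 211.

211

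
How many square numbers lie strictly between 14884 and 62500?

127

The n-th square number is n².
Smallest index with value > 14884: n = 123 (giving 15129).
Largest index with value < 62500: n = 249 (giving 62001).
Indices 123 through 249: 127 terms.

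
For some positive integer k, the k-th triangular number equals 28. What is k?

7

Set n(n+1)/2 = 28, giving n² + n − 56 = 0.
The discriminant is 1 + 8·28 = 225, and √225 = 15.
So n = (-1 + 15) / 2 = 14/2 = 7.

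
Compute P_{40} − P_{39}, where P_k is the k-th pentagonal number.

Consecutive pentagonal numbers differ by 3n − 2: here 3·40 − 2 = 118.

118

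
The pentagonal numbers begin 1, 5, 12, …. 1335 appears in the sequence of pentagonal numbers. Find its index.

30

Set n(3n−1)/2 = 1335, giving 3n² − n − 2670 = 0.
The discriminant is 1 + 24·1335 = 32041, and √32041 = 179.
So n = (1 + 179) / 6 = 180/6 = 30.
Check: 30·(3·30 − 1)/2 = 1335. ✓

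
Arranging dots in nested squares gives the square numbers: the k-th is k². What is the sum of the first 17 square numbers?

1785

Σ_{i=1}^{17} i² = 17·18·35/6 = 1785.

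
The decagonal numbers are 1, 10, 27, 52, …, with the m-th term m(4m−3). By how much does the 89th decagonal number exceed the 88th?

Consecutive decagonal numbers differ by 8n − 7: here 8·89 − 7 = 705.

705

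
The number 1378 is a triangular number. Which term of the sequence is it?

Set n(n+1)/2 = 1378, giving n² + n − 2756 = 0.
So n = (-1 + 105) / 2 = 104/2 = 52.
Check: 52·53/2 = 1378. ✓

52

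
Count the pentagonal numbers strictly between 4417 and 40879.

The n-th pentagonal number is n(3n−1)/2.
Smallest index with value > 4417: n = 55 (giving 4510).
Largest index with value < 40879: n = 165 (giving 40755).
Indices 55 through 165: 111 terms.

111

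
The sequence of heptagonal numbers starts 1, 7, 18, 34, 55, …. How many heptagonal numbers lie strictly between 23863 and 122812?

The n-th heptagonal number is n(5n−3)/2.
Smallest index with value > 23863: n = 99 (giving 24354).
Largest index with value < 122812: n = 221 (giving 121771).
Indices 99 through 221: 123 terms.

123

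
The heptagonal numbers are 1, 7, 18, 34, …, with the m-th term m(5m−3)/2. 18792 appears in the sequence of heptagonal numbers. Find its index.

Set n(5n−3)/2 = 18792, giving 5n² − 3n − 37584 = 0.
So n = (3 + 867) / 10 = 870/10 = 87.

87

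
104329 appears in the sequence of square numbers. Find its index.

323

We need n² = 104329, so n = √104329 = 323.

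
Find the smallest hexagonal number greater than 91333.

Solve n(2n−1) > 91333 for integer n.
The largest n with value ≤ 91333 is 213 (since 90525 ≤ 91333 < 91378), so the first above is n = 214, value 91378.

91378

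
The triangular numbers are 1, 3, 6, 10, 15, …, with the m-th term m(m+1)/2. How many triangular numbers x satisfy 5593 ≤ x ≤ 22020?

104

The n-th triangular number is n(n+1)/2.
Smallest index with value ≥ 5593: n = 106 (giving 5671).
Largest index with value ≤ 22020: n = 209 (giving 21945).
Indices 106 through 209: 104 terms.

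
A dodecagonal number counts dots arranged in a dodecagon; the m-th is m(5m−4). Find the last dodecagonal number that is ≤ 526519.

Solve n(5n−4) ≤ 526519 for integer n.
n = 324 gives 523584 ≤ 526519, while n = 325 gives 526825 > 526519; so the answer is 523584.

523584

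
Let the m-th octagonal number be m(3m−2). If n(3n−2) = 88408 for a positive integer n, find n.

172

Set n(3n−2) = 88408, giving 3n² − 2n − 88408 = 0.
The discriminant is 4 + 12·88408 = 1060900, and √1060900 = 1030.
So n = (2 + 1030) / 6 = 1032/6 = 172.
Check: 172·(3·172 − 2) = 88408. ✓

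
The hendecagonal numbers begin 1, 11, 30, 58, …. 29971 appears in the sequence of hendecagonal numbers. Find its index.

82

Set n(9n−7)/2 = 29971, giving 9n² − 7n − 59942 = 0.
The discriminant is 49 + 72·29971 = 2157961, and √2157961 = 1469.
So n = (7 + 1469) / 18 = 1476/18 = 82.
Check: 82·(9·82 − 7)/2 = 29971. ✓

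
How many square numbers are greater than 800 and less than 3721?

32

The n-th square number is n².
Smallest index with value > 800: n = 29 (giving 841).
Largest index with value < 3721: n = 60 (giving 3600).
Indices 29 through 60: 32 terms.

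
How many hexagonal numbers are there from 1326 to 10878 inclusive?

The n-th hexagonal number is n(2n−1).
Smallest index with value ≥ 1326: n = 26 (giving 1326).
Largest index with value ≤ 10878: n = 74 (giving 10878).
Indices 26 through 74: 49 terms.

49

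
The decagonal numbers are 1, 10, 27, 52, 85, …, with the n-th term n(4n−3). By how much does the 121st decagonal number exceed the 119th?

1914

121·(4·121 − 3) = 58201 and 119·(4·119 − 3) = 56287.
Difference: 58201 − 56287 = 1914.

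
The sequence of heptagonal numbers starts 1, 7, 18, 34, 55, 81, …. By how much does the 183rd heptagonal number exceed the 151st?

26672

183·(5·183 − 3)/2 = 83448 and 151·(5·151 − 3)/2 = 56776.
Difference: 83448 − 56776 = 26672.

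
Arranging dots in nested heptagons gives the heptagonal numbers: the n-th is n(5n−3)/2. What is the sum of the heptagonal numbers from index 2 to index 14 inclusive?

Σ i(5i−3)/2 = (5Σi² − 3Σi) / 2 over i = 2..14.
Σi = 105 − 1 = 104 and Σi² = 1015 − 1 = 1014.
(5·1014 − 3·104) / 2 = 4758/2 = 2379.

2379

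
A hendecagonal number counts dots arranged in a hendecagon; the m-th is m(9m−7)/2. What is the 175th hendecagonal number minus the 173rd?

175·(9·175 − 7)/2 = 137200 and 173·(9·173 − 7)/2 = 134075.
Difference: 137200 − 134075 = 3125.

3125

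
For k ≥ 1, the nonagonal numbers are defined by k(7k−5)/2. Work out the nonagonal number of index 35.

4200

35·(7·35 − 5)/2 = 35·240/2 = 35·120 = 4200.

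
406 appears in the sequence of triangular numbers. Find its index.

Set n(n+1)/2 = 406, giving n² + n − 812 = 0.
So n = (-1 + 57) / 2 = 56/2 = 28.
Check: 28·29/2 = 406. ✓

28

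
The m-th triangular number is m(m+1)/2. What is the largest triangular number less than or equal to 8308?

8256

Solve n(n+1)/2 ≤ 8308 for integer n.
n = 128 gives 8256 ≤ 8308, while n = 129 gives 8385 > 8308; so the answer is 8256.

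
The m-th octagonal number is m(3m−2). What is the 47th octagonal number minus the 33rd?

47·(3·47 − 2) = 6533 and 33·(3·33 − 2) = 3201.
Difference: 6533 − 3201 = 3332.

3332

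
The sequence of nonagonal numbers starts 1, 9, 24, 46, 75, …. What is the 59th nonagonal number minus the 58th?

Consecutive nonagonal numbers differ by 7n − 6: here 7·59 − 6 = 407.

407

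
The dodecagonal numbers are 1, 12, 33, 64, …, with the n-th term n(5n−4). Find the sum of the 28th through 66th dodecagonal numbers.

Σ i(5i−4) = 5Σi² − 4Σi over i = 28..66.
Σi = 2211 − 378 = 1833 and Σi² = 98021 − 6930 = 91091.
5·91091 − 4·1833 = 448123.

448123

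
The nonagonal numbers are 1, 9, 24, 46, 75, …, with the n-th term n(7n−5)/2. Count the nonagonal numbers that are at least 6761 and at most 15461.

The n-th nonagonal number is n(7n−5)/2.
Smallest index with value ≥ 6761: n = 45 (giving 6975).
Largest index with value ≤ 15461: n = 66 (giving 15081).
Indices 45 through 66: 22 terms.

22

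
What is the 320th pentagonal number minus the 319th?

Consecutive pentagonal numbers differ by 3n − 2: here 3·320 − 2 = 958.

958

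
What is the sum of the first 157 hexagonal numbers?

2592227

Σ i(2i−1) = 2Σi² − Σi over i = 1..157.
Σi = 12403 and Σi² = 1302315.
2·1302315 − 1·12403 = 2592227.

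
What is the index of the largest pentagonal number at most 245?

Solve n(3n−1)/2 ≤ 245 for integer n.
n = 12 gives 210 ≤ 245, while n = 13 gives 247 > 245; so the answer is index 12.

12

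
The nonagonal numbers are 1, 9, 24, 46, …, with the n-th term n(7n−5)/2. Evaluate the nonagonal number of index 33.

The 33rd nonagonal number is n(7n−5)/2 with n = 33.
33·(7·33 − 5)/2 = 33·226/2 = 33·113 = 3729.

3729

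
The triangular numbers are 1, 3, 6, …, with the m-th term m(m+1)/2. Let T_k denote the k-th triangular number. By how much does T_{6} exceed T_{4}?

6·7/2 = 21 and 4·5/2 = 10.
Difference: 21 − 10 = 11.

11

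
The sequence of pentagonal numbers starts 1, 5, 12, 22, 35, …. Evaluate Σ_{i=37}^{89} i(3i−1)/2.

332469

Σ i(3i−1)/2 = (3Σi² − Σi) / 2 over i = 37..89.
Σi = 4005 − 666 = 3339 and Σi² = 238965 − 16206 = 222759.
(3·222759 − 1·3339) / 2 = 664938/2 = 332469.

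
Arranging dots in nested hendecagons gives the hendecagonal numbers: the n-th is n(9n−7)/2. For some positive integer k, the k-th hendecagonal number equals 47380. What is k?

Set n(9n−7)/2 = 47380, giving 9n² − 7n − 94760 = 0.
The discriminant is 49 + 72·47380 = 3411409, and √3411409 = 1847.
So n = (7 + 1847) / 18 = 1854/18 = 103.

103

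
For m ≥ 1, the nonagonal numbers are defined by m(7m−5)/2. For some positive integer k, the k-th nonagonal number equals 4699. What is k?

Set n(7n−5)/2 = 4699, giving 7n² − 5n − 9398 = 0.
The discriminant is 25 + 56·4699 = 263169, and √263169 = 513.
So n = (5 + 513) / 14 = 518/14 = 37.
Check: 37·(7·37 − 5)/2 = 4699. ✓

37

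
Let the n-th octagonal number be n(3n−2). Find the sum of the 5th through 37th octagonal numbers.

Σ i(3i−2) = 3Σi² − 2Σi over i = 5..37.
Σi = 703 − 10 = 693 and Σi² = 17575 − 30 = 17545.
3·17545 − 2·693 = 51249.

51249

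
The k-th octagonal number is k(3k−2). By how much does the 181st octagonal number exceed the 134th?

181·(3·181 − 2) = 97921 and 134·(3·134 − 2) = 53600.
Difference: 97921 − 53600 = 44321.

44321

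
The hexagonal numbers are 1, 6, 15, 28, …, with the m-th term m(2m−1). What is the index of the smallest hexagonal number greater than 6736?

59

Solve n(2n−1) > 6736 for integer n.
The largest n with value ≤ 6736 is 58 (since 6670 ≤ 6736 < 6903), so the first above is n = 59, value 6903.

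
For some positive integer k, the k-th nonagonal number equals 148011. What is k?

Set n(7n−5)/2 = 148011, giving 7n² − 5n − 296022 = 0.
The discriminant is 25 + 56·148011 = 8288641, and √8288641 = 2879.
So n = (5 + 2879) / 14 = 2884/14 = 206.
Check: 206·(7·206 − 5)/2 = 148011. ✓

206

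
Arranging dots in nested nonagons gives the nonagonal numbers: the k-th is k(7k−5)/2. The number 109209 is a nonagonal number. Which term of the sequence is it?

177

Set n(7n−5)/2 = 109209, giving 7n² − 5n − 218418 = 0.
The discriminant is 25 + 56·109209 = 6115729, and √6115729 = 2473.
So n = (5 + 2473) / 14 = 2478/14 = 177.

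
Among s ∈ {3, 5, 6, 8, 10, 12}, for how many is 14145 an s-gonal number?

s = 3: P(3, 167) = 14028 and P(3, 168) = 14196; 14145 is not s-gonal.
s = 5: P(5, 97) = 14065 and P(5, 98) = 14357; 14145 is not s-gonal.
s = 6: P(6, 84) = 14028 and P(6, 85) = 14365; 14145 is not s-gonal.
s = 8: P(8, 69) = 14145. ✓
s = 10: P(10, 59) = 13747 and P(10, 60) = 14220; 14145 is not s-gonal.
s = 12: P(12, 53) = 13833 and P(12, 54) = 14364; 14145 is not s-gonal.
Hits: s ∈ {8} → 1.

1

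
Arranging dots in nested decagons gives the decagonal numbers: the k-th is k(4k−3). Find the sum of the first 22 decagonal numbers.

14421

Σ i(4i−3) = 4Σi² − 3Σi over i = 1..22.
Σi = 253 and Σi² = 3795.
4·3795 − 3·253 = 14421.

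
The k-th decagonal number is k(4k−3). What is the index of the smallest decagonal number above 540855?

Solve n(4n−3) > 540855 for integer n.
The largest n with value ≤ 540855 is 368 (since 540592 ≤ 540855 < 543537), so the first above is n = 369, value 543537.

369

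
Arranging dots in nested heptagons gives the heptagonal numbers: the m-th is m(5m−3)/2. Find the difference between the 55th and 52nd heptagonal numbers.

798

55·(5·55 − 3)/2 = 7480 and 52·(5·52 − 3)/2 = 6682.
Difference: 7480 − 6682 = 798.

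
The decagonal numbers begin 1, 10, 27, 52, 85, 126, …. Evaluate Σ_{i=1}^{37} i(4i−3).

Σ i(4i−3) = 4Σi² − 3Σi over i = 1..37.
Σi = 703 and Σi² = 17575.
4·17575 − 3·703 = 68191.

68191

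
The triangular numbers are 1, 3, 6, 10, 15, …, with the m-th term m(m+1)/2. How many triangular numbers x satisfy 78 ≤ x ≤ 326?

14

The n-th triangular number is n(n+1)/2.
Smallest index with value ≥ 78: n = 12 (giving 78).
Largest index with value ≤ 326: n = 25 (giving 325).
Indices 12 through 25: 14 terms.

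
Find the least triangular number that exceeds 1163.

1176

Solve n(n+1)/2 > 1163 for integer n.
The largest n with value ≤ 1163 is 47 (since 1128 ≤ 1163 < 1176), so the first above is n = 48, value 1176.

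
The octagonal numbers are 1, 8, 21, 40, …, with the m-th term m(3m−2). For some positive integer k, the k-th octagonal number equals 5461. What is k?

Set n(3n−2) = 5461, giving 3n² − 2n − 5461 = 0.
The discriminant is 4 + 12·5461 = 65536, and √65536 = 256.
So n = (2 + 256) / 6 = 258/6 = 43.

43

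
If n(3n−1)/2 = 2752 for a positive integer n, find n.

43

Set n(3n−1)/2 = 2752, giving 3n² − n − 5504 = 0.
The discriminant is 1 + 24·2752 = 66049, and √66049 = 257.
So n = (1 + 257) / 6 = 258/6 = 43.
Check: 43·(3·43 − 1)/2 = 2752. ✓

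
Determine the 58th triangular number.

1711

The 58th triangular number is n(n+1)/2 with n = 58.
58·59/2 = 3422/2 = 1711.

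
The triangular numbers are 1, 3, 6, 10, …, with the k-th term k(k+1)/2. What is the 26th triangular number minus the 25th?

26

Consecutive triangular numbers differ by n: T_{26} − T_{25} = 26.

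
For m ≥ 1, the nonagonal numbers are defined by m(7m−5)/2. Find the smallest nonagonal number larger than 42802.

Solve n(7n−5)/2 > 42802 for integer n.
The largest n with value ≤ 42802 is 110 (since 42075 ≤ 42802 < 42846), so the first above is n = 111, value 42846.

42846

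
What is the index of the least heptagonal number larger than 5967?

Solve n(5n−3)/2 > 5967 for integer n.
The largest n with value ≤ 5967 is 49 (since 5929 ≤ 5967 < 6175), so the first above is n = 50, value 6175.

50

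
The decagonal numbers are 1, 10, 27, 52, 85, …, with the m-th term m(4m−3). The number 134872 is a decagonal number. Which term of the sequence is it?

Set n(4n−3) = 134872, giving 4n² − 3n − 134872 = 0.
The discriminant is 9 + 16·134872 = 2157961, and √2157961 = 1469.
So n = (3 + 1469) / 8 = 1472/8 = 184.
Check: 184·(4·184 − 3) = 134872. ✓

184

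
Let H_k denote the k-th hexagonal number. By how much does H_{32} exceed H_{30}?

246

32·(2·32 − 1) = 2016 and 30·(2·30 − 1) = 1770.
Difference: 2016 − 1770 = 246.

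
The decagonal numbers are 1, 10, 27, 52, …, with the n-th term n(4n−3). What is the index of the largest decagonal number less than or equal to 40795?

101

Solve n(4n−3) ≤ 40795 for integer n.
n = 101 gives 40501 ≤ 40795, while n = 102 gives 41310 > 40795; so the answer is index 101.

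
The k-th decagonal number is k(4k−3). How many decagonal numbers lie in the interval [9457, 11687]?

The n-th decagonal number is n(4n−3).
Smallest index with value ≥ 9457: n = 49 (giving 9457).
Largest index with value ≤ 11687: n = 54 (giving 11502).
Indices 49 through 54: 6 terms.

6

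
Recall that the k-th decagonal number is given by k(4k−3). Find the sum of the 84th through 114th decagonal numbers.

1216037

Σ i(4i−3) = 4Σi² − 3Σi over i = 84..114.
Σi = 6555 − 3486 = 3069 and Σi² = 500365 − 194054 = 306311.
4·306311 − 3·3069 = 1216037.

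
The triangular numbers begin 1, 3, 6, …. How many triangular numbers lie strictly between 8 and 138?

13

The n-th triangular number is n(n+1)/2.
Smallest index with value > 8: n = 4 (giving 10).
Largest index with value < 138: n = 16 (giving 136).
Indices 4 through 16: 13 terms.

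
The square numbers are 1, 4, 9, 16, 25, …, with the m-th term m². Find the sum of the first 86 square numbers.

Σ_{i=1}^{86} i² = 86·87·173/6 = 215731.

215731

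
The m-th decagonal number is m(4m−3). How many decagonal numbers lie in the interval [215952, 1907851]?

459

The n-th decagonal number is n(4n−3).
Smallest index with value ≥ 215952: n = 233 (giving 216457).
Largest index with value ≤ 1907851: n = 691 (giving 1907851).
Indices 233 through 691: 459 terms.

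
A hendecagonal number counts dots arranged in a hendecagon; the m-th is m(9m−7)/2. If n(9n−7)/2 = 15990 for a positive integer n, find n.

60

Set n(9n−7)/2 = 15990, giving 9n² − 7n − 31980 = 0.
The discriminant is 49 + 72·15990 = 1151329, and √1151329 = 1073.
So n = (7 + 1073) / 18 = 1080/18 = 60.
Check: 60·(9·60 − 7)/2 = 15990. ✓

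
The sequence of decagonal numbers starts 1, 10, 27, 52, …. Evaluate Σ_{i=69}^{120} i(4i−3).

Σ i(4i−3) = 4Σi² − 3Σi over i = 69..120.
Σi = 7260 − 2346 = 4914 and Σi² = 583220 − 107134 = 476086.
4·476086 − 3·4914 = 1889602.

1889602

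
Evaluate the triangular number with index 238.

28441

The 238th triangular number is n(n+1)/2 with n = 238.
238·239/2 = 56882/2 = 28441.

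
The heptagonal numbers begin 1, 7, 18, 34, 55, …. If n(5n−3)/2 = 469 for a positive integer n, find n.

14

Set n(5n−3)/2 = 469, giving 5n² − 3n − 938 = 0.
The discriminant is 9 + 40·469 = 18769, and √18769 = 137.
So n = (3 + 137) / 10 = 140/10 = 14.
Check: 14·(5·14 − 3)/2 = 469. ✓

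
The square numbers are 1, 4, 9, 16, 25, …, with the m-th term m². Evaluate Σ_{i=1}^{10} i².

Σ_{i=1}^{10} i² = 10·11·21/6 = 385.

385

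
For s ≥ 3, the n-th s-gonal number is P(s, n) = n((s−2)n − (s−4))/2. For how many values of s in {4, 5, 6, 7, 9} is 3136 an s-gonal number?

1

s = 4: P(4, 56) = 3136. ✓
s = 5: P(5, 45) = 3015 and P(5, 46) = 3151; 3136 is not s-gonal.
s = 6: P(6, 39) = 3003 and P(6, 40) = 3160; 3136 is not s-gonal.
s = 7: P(7, 35) = 3010 and P(7, 36) = 3186; 3136 is not s-gonal.
s = 9: P(9, 30) = 3075 and P(9, 31) = 3286; 3136 is not s-gonal.
Hits: s ∈ {4} → 1.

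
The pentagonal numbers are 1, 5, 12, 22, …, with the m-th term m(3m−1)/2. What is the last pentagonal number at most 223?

210

Solve n(3n−1)/2 ≤ 223 for integer n.
n = 12 gives 210 ≤ 223, while n = 13 gives 247 > 223; so the answer is 210.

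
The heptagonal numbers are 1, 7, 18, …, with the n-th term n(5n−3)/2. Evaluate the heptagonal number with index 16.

616

16·(5·16 − 3)/2 = 16·77/2 = 616.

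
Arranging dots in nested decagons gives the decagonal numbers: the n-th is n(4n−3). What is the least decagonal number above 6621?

Solve n(4n−3) > 6621 for integer n.
The largest n with value ≤ 6621 is 41 (since 6601 ≤ 6621 < 6930), so the first above is n = 42, value 6930.

6930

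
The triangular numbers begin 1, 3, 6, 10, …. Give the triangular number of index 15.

120

The 15th triangular number is n(n+1)/2 with n = 15.
15·16/2 = 240/2 = 120.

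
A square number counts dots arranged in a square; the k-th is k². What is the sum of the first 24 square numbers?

Σ_{i=1}^{24} i² = 24·25·49/6 = 4900.

4900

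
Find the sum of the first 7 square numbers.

140

Σ_{i=1}^{7} i² = 7·8·15/6 = 140.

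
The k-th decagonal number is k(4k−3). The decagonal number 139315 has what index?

Set n(4n−3) = 139315, giving 4n² − 3n − 139315 = 0.
The discriminant is 9 + 16·139315 = 2229049, and √2229049 = 1493.
So n = (3 + 1493) / 8 = 1496/8 = 187.
Check: 187·(4·187 − 3) = 139315. ✓

187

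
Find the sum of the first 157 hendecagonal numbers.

5817007

Σ i(9i−7)/2 = (9Σi² − 7Σi) / 2 over i = 1..157.
Σi = 12403 and Σi² = 1302315.
(9·1302315 − 7·12403) / 2 = 11634014/2 = 5817007.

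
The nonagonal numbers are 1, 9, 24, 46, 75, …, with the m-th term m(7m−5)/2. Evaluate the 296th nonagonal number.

305916

The 296th nonagonal number is n(7n−5)/2 with n = 296.
296·(7·296 − 5)/2 = 296·2067/2 = 305916.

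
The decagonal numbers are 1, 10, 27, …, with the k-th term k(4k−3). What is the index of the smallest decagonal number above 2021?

Solve n(4n−3) > 2021 for integer n.
The largest n with value ≤ 2021 is 22 (since 1870 ≤ 2021 < 2047), so the first above is n = 23, value 2047.

23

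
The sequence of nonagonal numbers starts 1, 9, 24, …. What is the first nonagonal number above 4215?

4446

Solve n(7n−5)/2 > 4215 for integer n.
The largest n with value ≤ 4215 is 35 (since 4200 ≤ 4215 < 4446), so the first above is n = 36, value 4446.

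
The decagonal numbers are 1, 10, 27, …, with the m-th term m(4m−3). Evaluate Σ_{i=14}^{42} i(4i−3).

Σ i(4i−3) = 4Σi² − 3Σi over i = 14..42.
Σi = 903 − 91 = 812 and Σi² = 25585 − 819 = 24766.
4·24766 − 3·812 = 96628.

96628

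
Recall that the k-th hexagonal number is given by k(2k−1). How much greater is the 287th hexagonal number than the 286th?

1145

Consecutive hexagonal numbers differ by 4n − 3: here 4·287 − 3 = 1145.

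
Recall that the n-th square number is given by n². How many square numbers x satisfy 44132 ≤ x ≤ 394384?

418

The n-th square number is n².
Smallest index with value ≥ 44132: n = 211 (giving 44521).
Largest index with value ≤ 394384: n = 628 (giving 394384).
Indices 211 through 628: 418 terms.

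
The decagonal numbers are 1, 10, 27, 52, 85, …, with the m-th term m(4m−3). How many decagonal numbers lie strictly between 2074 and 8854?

24

The n-th decagonal number is n(4n−3).
Smallest index with value > 2074: n = 24 (giving 2232).
Largest index with value < 8854: n = 47 (giving 8695).
Indices 24 through 47: 24 terms.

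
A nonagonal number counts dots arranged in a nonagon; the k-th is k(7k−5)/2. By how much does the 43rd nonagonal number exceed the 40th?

43·(7·43 − 5)/2 = 6364 and 40·(7·40 − 5)/2 = 5500.
Difference: 6364 − 5500 = 864.

864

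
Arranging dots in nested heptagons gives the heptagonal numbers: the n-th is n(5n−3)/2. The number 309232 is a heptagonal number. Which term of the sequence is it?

352

Set n(5n−3)/2 = 309232, giving 5n² − 3n − 618464 = 0.
The discriminant is 9 + 40·309232 = 12369289, and √12369289 = 3517.
So n = (3 + 3517) / 10 = 3520/10 = 352.
Check: 352·(5·352 − 3)/2 = 309232. ✓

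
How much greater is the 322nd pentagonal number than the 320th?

322·(3·322 − 1)/2 = 155365 and 320·(3·320 − 1)/2 = 153440.
Difference: 155365 − 153440 = 1925.

1925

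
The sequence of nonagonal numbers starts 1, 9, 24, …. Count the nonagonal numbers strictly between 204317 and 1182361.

The n-th nonagonal number is n(7n−5)/2.
Smallest index with value > 204317: n = 242 (giving 204369).
Largest index with value < 1182361: n = 581 (giving 1180011).
Indices 242 through 581: 340 terms.

340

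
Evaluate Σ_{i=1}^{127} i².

Σ_{i=1}^{127} i² = 127·128·255/6 = 690880.

690880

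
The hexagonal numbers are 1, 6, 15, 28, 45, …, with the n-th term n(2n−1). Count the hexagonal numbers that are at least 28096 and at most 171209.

174

The n-th hexagonal number is n(2n−1).
Smallest index with value ≥ 28096: n = 119 (giving 28203).
Largest index with value ≤ 171209: n = 292 (giving 170236).
Indices 119 through 292: 174 terms.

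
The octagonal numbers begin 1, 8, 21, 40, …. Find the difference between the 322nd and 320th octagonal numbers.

3848

322·(3·322 − 2) = 310408 and 320·(3·320 − 2) = 306560.
Difference: 310408 − 306560 = 3848.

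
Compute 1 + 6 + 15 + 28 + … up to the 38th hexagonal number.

37297

Σ i(2i−1) = 2Σi² − Σi over i = 1..38.
Σi = 741 and Σi² = 19019.
2·19019 − 1·741 = 37297.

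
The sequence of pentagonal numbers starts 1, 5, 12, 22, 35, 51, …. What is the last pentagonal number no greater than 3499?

3432

Solve n(3n−1)/2 ≤ 3499 for integer n.
n = 48 gives 3432 ≤ 3499, while n = 49 gives 3577 > 3499; so the answer is 3432.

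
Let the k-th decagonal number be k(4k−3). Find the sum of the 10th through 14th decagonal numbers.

Σ i(4i−3) = 4Σi² − 3Σi over i = 10..14.
Σi = 105 − 45 = 60 and Σi² = 1015 − 285 = 730.
4·730 − 3·60 = 2740.

2740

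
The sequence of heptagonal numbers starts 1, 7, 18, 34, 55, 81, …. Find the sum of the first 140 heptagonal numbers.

2296420

Σ i(5i−3)/2 = (5Σi² − 3Σi) / 2 over i = 1..140.
Σi = 9870 and Σi² = 924490.
(5·924490 − 3·9870) / 2 = 4592840/2 = 2296420.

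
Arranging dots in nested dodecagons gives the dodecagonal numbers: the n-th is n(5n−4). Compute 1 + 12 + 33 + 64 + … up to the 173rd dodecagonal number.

8644291

Σ i(5i−4) = 5Σi² − 4Σi over i = 1..173.
Σi = 15051 and Σi² = 1740899.
5·1740899 − 4·15051 = 8644291.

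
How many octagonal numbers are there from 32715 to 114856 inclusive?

The n-th octagonal number is n(3n−2).
Smallest index with value ≥ 32715: n = 105 (giving 32865).
Largest index with value ≤ 114856: n = 196 (giving 114856).
Indices 105 through 196: 92 terms.

92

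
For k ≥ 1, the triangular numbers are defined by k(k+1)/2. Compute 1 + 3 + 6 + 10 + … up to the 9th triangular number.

Σ i(i+1)/2 = (Σi² + Σi) / 2 over i = 1..9.
Σi = 45 and Σi² = 285.
(1·285 + 1·45) / 2 = 330/2 = 165.

165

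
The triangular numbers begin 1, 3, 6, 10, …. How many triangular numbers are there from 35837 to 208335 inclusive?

The n-th triangular number is n(n+1)/2.
Smallest index with value ≥ 35837: n = 268 (giving 36046).
Largest index with value ≤ 208335: n = 645 (giving 208335).
Indices 268 through 645: 378 terms.

378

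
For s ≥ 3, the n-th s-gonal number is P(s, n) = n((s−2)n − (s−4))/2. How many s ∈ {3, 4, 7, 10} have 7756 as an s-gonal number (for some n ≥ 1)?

s = 3: P(3, 124) = 7750 and P(3, 125) = 7875; 7756 is not s-gonal.
s = 4: P(4, 88) = 7744 and P(4, 89) = 7921; 7756 is not s-gonal.
s = 7: P(7, 56) = 7756. ✓
s = 10: P(10, 44) = 7612 and P(10, 45) = 7965; 7756 is not s-gonal.
Hits: s ∈ {7} → 1.

1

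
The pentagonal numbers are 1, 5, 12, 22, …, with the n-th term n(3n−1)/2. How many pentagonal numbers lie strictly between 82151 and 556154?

The n-th pentagonal number is n(3n−1)/2.
Smallest index with value > 82151: n = 235 (giving 82720).
Largest index with value < 556154: n = 609 (giving 556017).
Indices 235 through 609: 375 terms.

375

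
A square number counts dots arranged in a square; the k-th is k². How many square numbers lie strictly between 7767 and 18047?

46

The n-th square number is n².
Smallest index with value > 7767: n = 89 (giving 7921).
Largest index with value < 18047: n = 134 (giving 17956).
Indices 89 through 134: 46 terms.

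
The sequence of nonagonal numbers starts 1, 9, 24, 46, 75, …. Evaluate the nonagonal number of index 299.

The 299th nonagonal number is n(7n−5)/2 with n = 299.
299·(7·299 − 5)/2 = 299·2088/2 = 299·1044 = 312156.

312156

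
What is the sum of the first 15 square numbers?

Σ_{i=1}^{15} i² = 15·16·31/6 = 1240.

1240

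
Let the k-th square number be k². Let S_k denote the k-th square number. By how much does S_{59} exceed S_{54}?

59² = 3481 and 54² = 2916.
Difference: 3481 − 2916 = 565.

565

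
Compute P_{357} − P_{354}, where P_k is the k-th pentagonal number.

357·(3·357 − 1)/2 = 190995 and 354·(3·354 − 1)/2 = 187797.
Difference: 190995 − 187797 = 3198.

3198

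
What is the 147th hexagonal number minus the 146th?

585

Consecutive hexagonal numbers differ by 4n − 3: here 4·147 − 3 = 585.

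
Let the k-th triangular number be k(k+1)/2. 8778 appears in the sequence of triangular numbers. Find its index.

Set n(n+1)/2 = 8778, giving n² + n − 17556 = 0.
The discriminant is 1 + 8·8778 = 70225, and √70225 = 265.
So n = (-1 + 265) / 2 = 264/2 = 132.

132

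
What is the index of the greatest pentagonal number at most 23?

4

Solve n(3n−1)/2 ≤ 23 for integer n.
n = 4 gives 22 ≤ 23, while n = 5 gives 35 > 23; so the answer is index 4.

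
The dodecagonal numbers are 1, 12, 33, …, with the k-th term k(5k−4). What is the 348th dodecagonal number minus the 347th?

Consecutive dodecagonal numbers differ by 10n − 9: here 10·348 − 9 = 3471.

3471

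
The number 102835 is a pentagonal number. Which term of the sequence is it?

Set n(3n−1)/2 = 102835, giving 3n² − n − 205670 = 0.
So n = (1 + 1571) / 6 = 1572/6 = 262.

262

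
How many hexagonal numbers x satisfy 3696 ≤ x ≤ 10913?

31

The n-th hexagonal number is n(2n−1).
Smallest index with value ≥ 3696: n = 44 (giving 3828).
Largest index with value ≤ 10913: n = 74 (giving 10878).
Indices 44 through 74: 31 terms.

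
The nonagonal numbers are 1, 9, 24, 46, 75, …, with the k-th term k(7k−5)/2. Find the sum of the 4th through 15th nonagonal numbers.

Σ i(7i−5)/2 = (7Σi² − 5Σi) / 2 over i = 4..15.
Σi = 120 − 6 = 114 and Σi² = 1240 − 14 = 1226.
(7·1226 − 5·114) / 2 = 8012/2 = 4006.

4006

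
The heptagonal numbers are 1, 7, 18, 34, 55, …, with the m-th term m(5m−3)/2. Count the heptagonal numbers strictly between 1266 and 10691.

43

The n-th heptagonal number is n(5n−3)/2.
Smallest index with value > 1266: n = 23 (giving 1288).
Largest index with value < 10691: n = 65 (giving 10465).
Indices 23 through 65: 43 terms.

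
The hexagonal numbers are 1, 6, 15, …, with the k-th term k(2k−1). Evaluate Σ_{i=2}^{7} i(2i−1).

251

Σ i(2i−1) = 2Σi² − Σi over i = 2..7.
Σi = 28 − 1 = 27 and Σi² = 140 − 1 = 139.
2·139 − 1·27 = 251.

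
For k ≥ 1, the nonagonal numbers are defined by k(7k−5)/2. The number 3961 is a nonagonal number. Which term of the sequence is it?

Set n(7n−5)/2 = 3961, giving 7n² − 5n − 7922 = 0.
The discriminant is 25 + 56·3961 = 221841, and √221841 = 471.
So n = (5 + 471) / 14 = 476/14 = 34.

34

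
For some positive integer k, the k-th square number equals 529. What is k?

We need n² = 529, so n = √529 = 23.

23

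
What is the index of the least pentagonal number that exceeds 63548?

Solve n(3n−1)/2 > 63548 for integer n.
The largest n with value ≤ 63548 is 205 (since 62935 ≤ 63548 < 63551), so the first above is n = 206, value 63551.

206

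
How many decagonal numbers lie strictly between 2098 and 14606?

The n-th decagonal number is n(4n−3).
Smallest index with value > 2098: n = 24 (giving 2232).
Largest index with value < 14606: n = 60 (giving 14220).
Indices 24 through 60: 37 terms.

37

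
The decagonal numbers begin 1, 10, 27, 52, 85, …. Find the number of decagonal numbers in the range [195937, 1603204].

The n-th decagonal number is n(4n−3).
Smallest index with value ≥ 195937: n = 222 (giving 196470).
Largest index with value ≤ 1603204: n = 633 (giving 1600857).
Indices 222 through 633: 412 terms.

412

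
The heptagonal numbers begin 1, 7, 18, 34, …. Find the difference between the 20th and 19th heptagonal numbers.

96

Consecutive heptagonal numbers differ by 5n − 4: here 5·20 − 4 = 96.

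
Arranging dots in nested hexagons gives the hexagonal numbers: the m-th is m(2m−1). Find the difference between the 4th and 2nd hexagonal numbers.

4·(2·4 − 1) = 28 and 2·(2·2 − 1) = 6.
Difference: 28 − 6 = 22.

22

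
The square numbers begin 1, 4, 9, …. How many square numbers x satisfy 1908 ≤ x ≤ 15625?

82

The n-th square number is n².
Smallest index with value ≥ 1908: n = 44 (giving 1936).
Largest index with value ≤ 15625: n = 125 (giving 15625).
Indices 44 through 125: 82 terms.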